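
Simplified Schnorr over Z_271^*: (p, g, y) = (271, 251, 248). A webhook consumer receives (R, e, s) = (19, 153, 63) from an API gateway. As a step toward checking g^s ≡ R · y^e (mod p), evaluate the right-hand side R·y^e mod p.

19

248^153 mod 271 = 1
R · y^e ≡ 19·1 = 19 ≡ 19 (mod 271)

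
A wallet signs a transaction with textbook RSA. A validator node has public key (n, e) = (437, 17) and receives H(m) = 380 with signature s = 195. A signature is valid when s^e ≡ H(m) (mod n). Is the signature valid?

invalid

Squares mod 437: s^1≡195, s^2≡6, s^4≡36, s^8≡422, s^16≡225
17 = 16 + 1, so s^17 ≡ 225·195 ≡ 175 (mod 437)
175 ≠ 380, so verification fails.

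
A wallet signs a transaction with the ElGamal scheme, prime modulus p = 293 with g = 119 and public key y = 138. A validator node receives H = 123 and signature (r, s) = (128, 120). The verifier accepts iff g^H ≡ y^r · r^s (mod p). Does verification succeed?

Left side g^H mod p:
119^2 = 14161 ≡ 97
119^4 ≡ 97^2 = 9409 ≡ 33
119^8 ≡ 33^2 = 1089 ≡ 210
119^16 ≡ 210^2 = 44100 ≡ 150
119^32 ≡ 150^2 = 22500 ≡ 232
119^64 ≡ 232^2 = 53824 ≡ 205
123 = 64 + 32 + 16 + 8 + 2 + 1, so 119^123 ≡ 205·232·150·210·97·119 ≡ 11 (mod 293)
Right side y^r · r^s mod p:
138^2 = 19044 ≡ 292
138^4 ≡ 292^2 = 85264 ≡ 1
138^8 ≡ 1^2 = 1
138^16 ≡ 1^2 = 1
138^32 ≡ 1^2 = 1
138^64 ≡ 1^2 = 1
138^128 ≡ 1^2 = 1
128^2 = 16384 ≡ 269
128^4 ≡ 269^2 = 72361 ≡ 283
128^8 ≡ 283^2 = 80089 ≡ 100
128^16 ≡ 100^2 = 10000 ≡ 38
128^32 ≡ 38^2 = 1444 ≡ 272
128^64 ≡ 272^2 = 73984 ≡ 148
120 = 64 + 32 + 16 + 8, so 128^120 ≡ 148·272·38·100 ≡ 137 (mod 293)
1·137 = 137 ≡ 137 (mod 293)
11 ≠ 137, so verification fails.

fails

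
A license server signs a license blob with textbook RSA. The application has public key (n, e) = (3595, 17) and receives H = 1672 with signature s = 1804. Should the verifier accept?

reject

Squares mod 3595: s^1≡1804, s^2≡941, s^4≡1111, s^8≡1236, s^16≡3416
17 = 16 + 1, so s^17 ≡ 3416·1804 ≡ 634 (mod 3595)
The recovered value 634 does not match the digest 1672.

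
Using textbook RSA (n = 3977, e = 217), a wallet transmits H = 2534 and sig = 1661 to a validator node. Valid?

no

sig^2 ≡ 1661^2 = 2758921 ≡ 2860
sig^4 ≡ 2860^2 = 8179600 ≡ 2888
sig^8 ≡ 2888^2 = 8340544 ≡ 775
sig^16 ≡ 775^2 = 600625 ≡ 98
sig^32 ≡ 98^2 = 9604 ≡ 1650
sig^64 ≡ 1650^2 = 2722500 ≡ 2232
sig^128 ≡ 2232^2 = 4981824 ≡ 2620
217 = 128 + 64 + 16 + 8 + 1, so sig^217 ≡ 2620·2232·98·775·1661 ≡ 1443 (mod 3977)
sig^217 mod 3977 = 1443, but H = 2534.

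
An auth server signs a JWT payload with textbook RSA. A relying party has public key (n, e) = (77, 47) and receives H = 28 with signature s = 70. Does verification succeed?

s^2 ≡ 70^2 = 4900 ≡ 49
s^4 ≡ 49^2 = 2401 ≡ 14
s^8 ≡ 14^2 = 196 ≡ 42
s^16 ≡ 42^2 = 1764 ≡ 70
s^32 ≡ 70^2 = 4900 ≡ 49
47 = 32 + 8 + 4 + 2 + 1, so s^47 ≡ 49·42·14·49·70 ≡ 49 (mod 77)
s^47 mod 77 = 49, but H = 28.

fails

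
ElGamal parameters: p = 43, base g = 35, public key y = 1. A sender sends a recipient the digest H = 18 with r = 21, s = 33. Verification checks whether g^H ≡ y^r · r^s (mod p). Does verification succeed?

Left side g^H mod p:
Squares mod 43: 35^1≡35, 35^2≡21, 35^4≡11, 35^8≡35, 35^16≡21
18 = 16 + 2, so 35^18 ≡ 21·21 ≡ 11 (mod 43)
Right side y^r · r^s mod p:
Squares mod 43: 1^1≡1, 1^2≡1, 1^4≡1, 1^8≡1, 1^16≡1
21 = 16 + 4 + 1, so 1^21 ≡ 1·1·1 ≡ 1 (mod 43)
Squares mod 43: 21^1≡21, 21^2≡11, 21^4≡35, 21^8≡21, 21^16≡11, 21^32≡35
33 = 32 + 1, so 21^33 ≡ 35·21 ≡ 4 (mod 43)
1·4 = 4 ≡ 4 (mod 43)
11 ≠ 4, so verification fails.

fails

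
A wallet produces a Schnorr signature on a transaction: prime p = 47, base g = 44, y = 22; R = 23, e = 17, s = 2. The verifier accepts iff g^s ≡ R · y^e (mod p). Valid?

no

g^s mod p:
44^2 mod 47 = 9
R · y^e mod p:
22^17 mod 47 = 13
23·13 = 299 ≡ 17 (mod 47)
9 ≠ 17; the check fails.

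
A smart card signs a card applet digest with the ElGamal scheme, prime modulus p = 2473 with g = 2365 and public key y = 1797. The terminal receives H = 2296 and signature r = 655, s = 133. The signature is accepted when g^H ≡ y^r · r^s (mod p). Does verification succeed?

Left side g^H mod p:
2365^2 = 5593225 ≡ 1772
2365^4 ≡ 1772^2 = 3139984 ≡ 1747
2365^8 ≡ 1747^2 = 3052009 ≡ 327
2365^16 ≡ 327^2 = 106929 ≡ 590
2365^32 ≡ 590^2 = 348100 ≡ 1880
2365^64 ≡ 1880^2 = 3534400 ≡ 483
2365^128 ≡ 483^2 = 233289 ≡ 827
2365^256 ≡ 827^2 = 683929 ≡ 1381
2365^512 ≡ 1381^2 = 1907161 ≡ 478
2365^1024 ≡ 478^2 = 228484 ≡ 968
2365^2048 ≡ 968^2 = 937024 ≡ 2230
2296 = 2048 + 128 + 64 + 32 + 16 + 8, so 2365^2296 ≡ 2230·827·483·1880·590·327 ≡ 1356 (mod 2473)
Right side y^r · r^s mod p:
1797^2 = 3229209 ≡ 1944
1797^4 ≡ 1944^2 = 3779136 ≡ 392
1797^8 ≡ 392^2 = 153664 ≡ 338
1797^16 ≡ 338^2 = 114244 ≡ 486
1797^32 ≡ 486^2 = 236196 ≡ 1261
1797^64 ≡ 1261^2 = 1590121 ≡ 2455
1797^128 ≡ 2455^2 = 6027025 ≡ 324
1797^256 ≡ 324^2 = 104976 ≡ 1110
1797^512 ≡ 1110^2 = 1232100 ≡ 546
655 = 512 + 128 + 8 + 4 + 2 + 1, so 1797^655 ≡ 546·324·338·392·1944·1797 ≡ 1794 (mod 2473)
655^2 = 429025 ≡ 1196
655^4 ≡ 1196^2 = 1430416 ≡ 1022
655^8 ≡ 1022^2 = 1044484 ≡ 878
655^16 ≡ 878^2 = 770884 ≡ 1781
655^32 ≡ 1781^2 = 3171961 ≡ 1575
655^64 ≡ 1575^2 = 2480625 ≡ 206
655^128 ≡ 206^2 = 42436 ≡ 395
133 = 128 + 4 + 1, so 655^133 ≡ 395·1022·655 ≡ 1317 (mod 2473)
1794·1317 = 2362698 ≡ 983 (mod 2473)
1356 ≠ 983, so verification fails.

fails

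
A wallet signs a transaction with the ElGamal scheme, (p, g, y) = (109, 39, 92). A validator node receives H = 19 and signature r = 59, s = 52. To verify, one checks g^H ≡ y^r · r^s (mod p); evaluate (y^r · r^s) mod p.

50

92^2 = 8464 ≡ 71
92^4 ≡ 71^2 = 5041 ≡ 27
92^8 ≡ 27^2 = 729 ≡ 75
92^16 ≡ 75^2 = 5625 ≡ 66
92^32 ≡ 66^2 = 4356 ≡ 105
59 = 32 + 16 + 8 + 2 + 1, so 92^59 ≡ 105·66·75·71·92 ≡ 23 (mod 109)
59^2 = 3481 ≡ 102
59^4 ≡ 102^2 = 10404 ≡ 49
59^8 ≡ 49^2 = 2401 ≡ 3
59^16 ≡ 3^2 = 9
59^32 ≡ 9^2 = 81
52 = 32 + 16 + 4, so 59^52 ≡ 81·9·49 ≡ 78 (mod 109)
y^r · r^s ≡ 23·78 = 1794 ≡ 50 (mod 109)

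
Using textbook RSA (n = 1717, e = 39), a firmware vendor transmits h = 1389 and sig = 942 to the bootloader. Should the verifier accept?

accept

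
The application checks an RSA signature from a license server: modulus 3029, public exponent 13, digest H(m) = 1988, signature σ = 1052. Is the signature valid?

σ^2 ≡ 1052^2 = 1106704 ≡ 1119
σ^4 ≡ 1119^2 = 1252161 ≡ 1184
σ^8 ≡ 1184^2 = 1401856 ≡ 2458
13 = 8 + 4 + 1, so σ^13 ≡ 2458·1184·1052 ≡ 1988 (mod 3029)
Since 1988 equals the digest 1988, verification succeeds.

valid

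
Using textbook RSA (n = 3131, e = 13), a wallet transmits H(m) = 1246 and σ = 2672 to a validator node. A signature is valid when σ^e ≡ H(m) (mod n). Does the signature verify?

verifies

σ^2 ≡ 2672^2 = 7139584 ≡ 904
σ^4 ≡ 904^2 = 817216 ≡ 25
σ^8 ≡ 25^2 = 625
13 = 8 + 4 + 1, so σ^13 ≡ 625·25·2672 ≡ 1246 (mod 3131)
σ^13 mod 3131 = 1246 matches H(m).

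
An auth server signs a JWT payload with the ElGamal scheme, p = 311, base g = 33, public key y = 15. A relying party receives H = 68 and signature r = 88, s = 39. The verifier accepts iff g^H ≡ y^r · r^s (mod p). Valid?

no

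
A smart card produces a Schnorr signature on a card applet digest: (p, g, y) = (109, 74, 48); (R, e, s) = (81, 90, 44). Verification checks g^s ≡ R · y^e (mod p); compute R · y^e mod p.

Squares mod 109: 48^1≡48, 48^2≡15, 48^4≡7, 48^8≡49, 48^16≡3, 48^32≡9, 48^64≡81
90 = 64 + 16 + 8 + 2, so 48^90 ≡ 81·3·49·15 ≡ 63 (mod 109)
R · y^e ≡ 81·63 = 5103 ≡ 89 (mod 109)

89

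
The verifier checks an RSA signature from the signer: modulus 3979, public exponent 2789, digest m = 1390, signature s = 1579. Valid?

yes

Squares mod 3979: s^1≡1579, s^2≡2387, s^4≡3820, s^8≡1407, s^16≡2086, s^32≡2349, s^64≡2907, s^128≡3232, s^256≡949, s^512≡1347, s^1024≡3964, s^2048≡225
2789 = 2048 + 512 + 128 + 64 + 32 + 4 + 1, so s^2789 ≡ 225·1347·3232·2907·2349·3820·1579 ≡ 1390 (mod 3979)
1390 = m, so the signature checks out.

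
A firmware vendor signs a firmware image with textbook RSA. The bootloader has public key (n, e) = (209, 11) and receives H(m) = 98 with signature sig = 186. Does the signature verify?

verifies

sig^2 ≡ 186^2 = 34596 ≡ 111
sig^4 ≡ 111^2 = 12321 ≡ 199
sig^8 ≡ 199^2 = 39601 ≡ 100
11 = 8 + 2 + 1, so sig^11 ≡ 100·111·186 ≡ 98 (mod 209)
Since 98 equals the digest 98, verification succeeds.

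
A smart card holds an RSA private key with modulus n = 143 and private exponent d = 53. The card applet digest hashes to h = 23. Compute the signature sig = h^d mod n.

Squares mod 143: h^1≡23, h^2≡100, h^4≡133, h^8≡100, h^16≡133, h^32≡100
53 = 32 + 16 + 4 + 1, so h^53 ≡ 100·133·133·23 ≡ 56 (mod 143)

56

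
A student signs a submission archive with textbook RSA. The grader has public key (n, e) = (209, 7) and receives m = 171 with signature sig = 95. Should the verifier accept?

sig^2 ≡ 95^2 = 9025 ≡ 38
sig^4 ≡ 38^2 = 1444 ≡ 190
7 = 4 + 2 + 1, so sig^7 ≡ 190·38·95 ≡ 171 (mod 209)
171 = m, so the signature checks out.

accept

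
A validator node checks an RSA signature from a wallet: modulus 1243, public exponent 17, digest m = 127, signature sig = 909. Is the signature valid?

invalid

sig^2 ≡ 909^2 = 826281 ≡ 929
sig^4 ≡ 929^2 = 863041 ≡ 399
sig^8 ≡ 399^2 = 159201 ≡ 97
sig^16 ≡ 97^2 = 9409 ≡ 708
17 = 16 + 1, so sig^17 ≡ 708·909 ≡ 941 (mod 1243)
941 ≠ 127, so verification fails.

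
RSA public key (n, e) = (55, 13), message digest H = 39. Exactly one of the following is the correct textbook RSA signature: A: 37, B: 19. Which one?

Candidate A: Squares mod 55: 37^1≡37, 37^2≡49, 37^4≡36, 37^8≡31; 13 = 8 + 4 + 1, so 37^13 ≡ 31·36·37 ≡ 42 (mod 55)
Candidate B: Squares mod 55: 19^1≡19, 19^2≡31, 19^4≡26, 19^8≡16; 13 = 8 + 4 + 1, so 19^13 ≡ 16·26·19 ≡ 39 (mod 55)
  → matches H = 39

B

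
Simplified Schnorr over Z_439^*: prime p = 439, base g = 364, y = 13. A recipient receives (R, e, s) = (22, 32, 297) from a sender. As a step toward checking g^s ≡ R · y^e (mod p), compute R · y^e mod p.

13^32 mod 439 = 90
R · y^e ≡ 22·90 = 1980 ≡ 224 (mod 439)

224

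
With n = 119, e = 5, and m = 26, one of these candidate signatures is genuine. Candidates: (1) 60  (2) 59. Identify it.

Candidate 1: 60^2 = 3600 ≡ 30; 60^4 ≡ 30^2 = 900 ≡ 67; 5 = 4 + 1, so 60^5 ≡ 67·60 ≡ 93 (mod 119)
Candidate 2: 59^2 = 3481 ≡ 30; 59^4 ≡ 30^2 = 900 ≡ 67; 5 = 4 + 1, so 59^5 ≡ 67·59 ≡ 26 (mod 119)
  → matches m = 26

2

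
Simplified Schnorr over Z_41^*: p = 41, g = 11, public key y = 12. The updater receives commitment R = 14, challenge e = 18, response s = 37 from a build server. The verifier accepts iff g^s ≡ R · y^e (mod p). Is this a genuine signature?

g^s mod p:
Squares mod 41: 11^1≡11, 11^2≡39, 11^4≡4, 11^8≡16, 11^16≡10, 11^32≡18
37 = 32 + 4 + 1, so 11^37 ≡ 18·4·11 ≡ 13 (mod 41)
R · y^e mod p:
Squares mod 41: 12^1≡12, 12^2≡21, 12^4≡31, 12^8≡18, 12^16≡37
18 = 16 + 2, so 12^18 ≡ 37·21 ≡ 39 (mod 41)
14·39 = 546 ≡ 13 (mod 41)
13 ≡ 13 (mod 41); signature holds.

genuine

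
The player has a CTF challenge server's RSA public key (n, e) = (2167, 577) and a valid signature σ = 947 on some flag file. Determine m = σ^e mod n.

σ^2 ≡ 947^2 = 896809 ≡ 1838
σ^4 ≡ 1838^2 = 3378244 ≡ 2058
σ^8 ≡ 2058^2 = 4235364 ≡ 1046
σ^16 ≡ 1046^2 = 1094116 ≡ 1948
σ^32 ≡ 1948^2 = 3794704 ≡ 287
σ^64 ≡ 287^2 = 82369 ≡ 23
σ^128 ≡ 23^2 = 529
σ^256 ≡ 529^2 = 279841 ≡ 298
σ^512 ≡ 298^2 = 88804 ≡ 2124
577 = 512 + 64 + 1, so σ^577 ≡ 2124·23·947 ≡ 1728 (mod 2167)

1728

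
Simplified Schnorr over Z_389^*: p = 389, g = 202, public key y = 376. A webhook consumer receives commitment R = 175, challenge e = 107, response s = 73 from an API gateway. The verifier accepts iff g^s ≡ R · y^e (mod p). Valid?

yes

g^s mod p:
202^73 mod 389 = 173
R · y^e mod p:
376^107 mod 389 = 41
175·41 = 7175 ≡ 173 (mod 389)
173 ≡ 173 (mod 389); signature holds.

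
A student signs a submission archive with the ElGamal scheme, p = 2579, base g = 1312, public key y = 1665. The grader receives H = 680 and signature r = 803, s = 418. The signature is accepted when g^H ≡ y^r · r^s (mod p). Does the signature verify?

does not verify

Left side g^H mod p:
1312^2 = 1721344 ≡ 1151
1312^4 ≡ 1151^2 = 1324801 ≡ 1774
1312^8 ≡ 1774^2 = 3147076 ≡ 696
1312^16 ≡ 696^2 = 484416 ≡ 2143
1312^32 ≡ 2143^2 = 4592449 ≡ 1829
1312^64 ≡ 1829^2 = 3345241 ≡ 278
1312^128 ≡ 278^2 = 77284 ≡ 2493
1312^256 ≡ 2493^2 = 6215049 ≡ 2238
1312^512 ≡ 2238^2 = 5008644 ≡ 226
680 = 512 + 128 + 32 + 8, so 1312^680 ≡ 226·2493·1829·696 ≡ 2004 (mod 2579)
Right side y^r · r^s mod p:
1665^2 = 2772225 ≡ 2379
1665^4 ≡ 2379^2 = 5659641 ≡ 1315
1665^8 ≡ 1315^2 = 1729225 ≡ 1295
1665^16 ≡ 1295^2 = 1677025 ≡ 675
1665^32 ≡ 675^2 = 455625 ≡ 1721
1665^64 ≡ 1721^2 = 2961841 ≡ 1149
1665^128 ≡ 1149^2 = 1320201 ≡ 2332
1665^256 ≡ 2332^2 = 5438224 ≡ 1692
1665^512 ≡ 1692^2 = 2862864 ≡ 174
803 = 512 + 256 + 32 + 2 + 1, so 1665^803 ≡ 174·1692·1721·2379·1665 ≡ 1869 (mod 2579)
803^2 = 644809 ≡ 59
803^4 ≡ 59^2 = 3481 ≡ 902
803^8 ≡ 902^2 = 813604 ≡ 1219
803^16 ≡ 1219^2 = 1485961 ≡ 457
803^32 ≡ 457^2 = 208849 ≡ 2529
803^64 ≡ 2529^2 = 6395841 ≡ 2500
803^128 ≡ 2500^2 = 6250000 ≡ 1083
803^256 ≡ 1083^2 = 1172889 ≡ 2023
418 = 256 + 128 + 32 + 2, so 803^418 ≡ 2023·1083·2529·59 ≡ 1349 (mod 2579)
1869·1349 = 2521281 ≡ 1598 (mod 2579)
2004 ≠ 1598, so verification fails.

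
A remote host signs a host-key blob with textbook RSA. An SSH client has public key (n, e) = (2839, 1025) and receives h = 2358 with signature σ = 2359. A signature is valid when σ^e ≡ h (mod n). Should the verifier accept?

reject

Squares mod 2839: σ^1≡2359, σ^2≡441, σ^4≡1429, σ^8≡800, σ^16≡1225, σ^32≡1633, σ^64≡868, σ^128≡1089, σ^256≡2058, σ^512≡2415, σ^1024≡919
1025 = 1024 + 1, so σ^1025 ≡ 919·2359 ≡ 1764 (mod 2839)
σ^1025 mod 2839 = 1764, but h = 2358.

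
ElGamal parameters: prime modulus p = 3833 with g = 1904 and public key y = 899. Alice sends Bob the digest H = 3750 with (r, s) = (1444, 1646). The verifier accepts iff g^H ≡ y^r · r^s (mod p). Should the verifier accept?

Left side g^H mod p:
1904^2 = 3625216 ≡ 3031
1904^4 ≡ 3031^2 = 9186961 ≡ 3093
1904^8 ≡ 3093^2 = 9566649 ≡ 3314
1904^16 ≡ 3314^2 = 10982596 ≡ 1051
1904^32 ≡ 1051^2 = 1104601 ≡ 697
1904^64 ≡ 697^2 = 485809 ≡ 2851
1904^128 ≡ 2851^2 = 8128201 ≡ 2241
1904^256 ≡ 2241^2 = 5022081 ≡ 851
1904^512 ≡ 851^2 = 724201 ≡ 3597
1904^1024 ≡ 3597^2 = 12938409 ≡ 2034
1904^2048 ≡ 2034^2 = 4137156 ≡ 1349
3750 = 2048 + 1024 + 512 + 128 + 32 + 4 + 2, so 1904^3750 ≡ 1349·2034·3597·2241·697·3093·3031 ≡ 2495 (mod 3833)
Right side y^r · r^s mod p:
899^2 = 808201 ≡ 3271
899^4 ≡ 3271^2 = 10699441 ≡ 1538
899^8 ≡ 1538^2 = 2365444 ≡ 483
899^16 ≡ 483^2 = 233289 ≡ 3309
899^32 ≡ 3309^2 = 10949481 ≡ 2433
899^64 ≡ 2433^2 = 5919489 ≡ 1337
899^128 ≡ 1337^2 = 1787569 ≡ 1391
899^256 ≡ 1391^2 = 1934881 ≡ 3049
899^512 ≡ 3049^2 = 9296401 ≡ 1376
899^1024 ≡ 1376^2 = 1893376 ≡ 3707
1444 = 1024 + 256 + 128 + 32 + 4, so 899^1444 ≡ 3707·3049·1391·2433·1538 ≡ 3453 (mod 3833)
1444^2 = 2085136 ≡ 3817
1444^4 ≡ 3817^2 = 14569489 ≡ 256
1444^8 ≡ 256^2 = 65536 ≡ 375
1444^16 ≡ 375^2 = 140625 ≡ 2637
1444^32 ≡ 2637^2 = 6953769 ≡ 707
1444^64 ≡ 707^2 = 499849 ≡ 1559
1444^128 ≡ 1559^2 = 2430481 ≡ 359
1444^256 ≡ 359^2 = 128881 ≡ 2392
1444^512 ≡ 2392^2 = 5721664 ≡ 2828
1444^1024 ≡ 2828^2 = 7997584 ≡ 1946
1646 = 1024 + 512 + 64 + 32 + 8 + 4 + 2, so 1444^1646 ≡ 1946·2828·1559·707·375·256·3817 ≡ 2418 (mod 3833)
3453·2418 = 8349354 ≡ 1080 (mod 3833)
2495 ≠ 1080, so verification fails.

reject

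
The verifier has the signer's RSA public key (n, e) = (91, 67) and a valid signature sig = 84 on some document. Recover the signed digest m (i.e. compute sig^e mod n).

sig^67 mod 91 = 7

7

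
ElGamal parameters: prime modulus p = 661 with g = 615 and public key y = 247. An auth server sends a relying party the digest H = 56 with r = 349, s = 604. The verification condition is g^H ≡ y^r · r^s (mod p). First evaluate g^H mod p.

615^2 = 378225 ≡ 133
615^4 ≡ 133^2 = 17689 ≡ 503
615^8 ≡ 503^2 = 253009 ≡ 507
615^16 ≡ 507^2 = 257049 ≡ 581
615^32 ≡ 581^2 = 337561 ≡ 451
56 = 32 + 16 + 8, so 615^56 ≡ 451·581·507 ≡ 615 (mod 661)

615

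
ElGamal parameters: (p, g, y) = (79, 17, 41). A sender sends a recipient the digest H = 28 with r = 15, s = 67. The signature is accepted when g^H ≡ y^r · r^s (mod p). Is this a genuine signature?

genuine

Left side g^H mod p:
Squares mod 79: 17^1≡17, 17^2≡52, 17^4≡18, 17^8≡8, 17^16≡64
28 = 16 + 8 + 4, so 17^28 ≡ 64·8·18 ≡ 52 (mod 79)
Right side y^r · r^s mod p:
Squares mod 79: 41^1≡41, 41^2≡22, 41^4≡10, 41^8≡21
15 = 8 + 4 + 2 + 1, so 41^15 ≡ 21·10·22·41 ≡ 57 (mod 79)
Squares mod 79: 15^1≡15, 15^2≡67, 15^4≡65, 15^8≡38, 15^16≡22, 15^32≡10, 15^64≡21
67 = 64 + 2 + 1, so 15^67 ≡ 21·67·15 ≡ 12 (mod 79)
57·12 = 684 ≡ 52 (mod 79)
52 ≡ 52 (mod 79), so the signature is genuine.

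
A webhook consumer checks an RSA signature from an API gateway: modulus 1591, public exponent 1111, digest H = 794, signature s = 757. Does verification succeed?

fails

Squares mod 1591: s^1≡757, s^2≡289, s^4≡789, s^8≡440, s^16≡1089, s^32≡626, s^64≡490, s^128≡1450, s^256≡789, s^512≡440, s^1024≡1089
1111 = 1024 + 64 + 16 + 4 + 2 + 1, so s^1111 ≡ 1089·490·1089·789·289·757 ≡ 964 (mod 1591)
The recovered value 964 does not match the digest 794.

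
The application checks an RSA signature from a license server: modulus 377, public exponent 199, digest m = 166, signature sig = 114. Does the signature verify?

sig^199 mod 377 = 166
Since 166 equals the digest 166, verification succeeds.

verifies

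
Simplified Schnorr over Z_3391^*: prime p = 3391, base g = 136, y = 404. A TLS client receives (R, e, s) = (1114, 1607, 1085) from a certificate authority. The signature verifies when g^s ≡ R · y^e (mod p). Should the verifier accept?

accept

g^s mod p:
136^2 = 18496 ≡ 1541
136^4 ≡ 1541^2 = 2374681 ≡ 981
136^8 ≡ 981^2 = 962361 ≡ 2708
136^16 ≡ 2708^2 = 7333264 ≡ 1922
136^32 ≡ 1922^2 = 3694084 ≡ 1285
136^64 ≡ 1285^2 = 1651225 ≡ 3199
136^128 ≡ 3199^2 = 10233601 ≡ 2954
136^256 ≡ 2954^2 = 8726116 ≡ 1073
136^512 ≡ 1073^2 = 1151329 ≡ 1780
136^1024 ≡ 1780^2 = 3168400 ≡ 1206
1085 = 1024 + 32 + 16 + 8 + 4 + 1, so 136^1085 ≡ 1206·1285·1922·2708·981·136 ≡ 2089 (mod 3391)
R · y^e mod p:
404^2 = 163216 ≡ 448
404^4 ≡ 448^2 = 200704 ≡ 635
404^8 ≡ 635^2 = 403225 ≡ 3087
404^16 ≡ 3087^2 = 9529569 ≡ 859
404^32 ≡ 859^2 = 737881 ≡ 2034
404^64 ≡ 2034^2 = 4137156 ≡ 136
404^128 ≡ 136^2 = 18496 ≡ 1541
404^256 ≡ 1541^2 = 2374681 ≡ 981
404^512 ≡ 981^2 = 962361 ≡ 2708
404^1024 ≡ 2708^2 = 7333264 ≡ 1922
1607 = 1024 + 512 + 64 + 4 + 2 + 1, so 404^1607 ≡ 1922·2708·136·635·448·404 ≡ 1533 (mod 3391)
1114·1533 = 1707762 ≡ 2089 (mod 3391)
2089 ≡ 2089 (mod 3391); signature holds.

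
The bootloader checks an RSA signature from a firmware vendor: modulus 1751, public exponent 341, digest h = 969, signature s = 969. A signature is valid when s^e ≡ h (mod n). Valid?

s^2 ≡ 969^2 = 938961 ≡ 425
s^4 ≡ 425^2 = 180625 ≡ 272
s^8 ≡ 272^2 = 73984 ≡ 442
s^16 ≡ 442^2 = 195364 ≡ 1003
s^32 ≡ 1003^2 = 1006009 ≡ 935
s^64 ≡ 935^2 = 874225 ≡ 476
s^128 ≡ 476^2 = 226576 ≡ 697
s^256 ≡ 697^2 = 485809 ≡ 782
341 = 256 + 64 + 16 + 4 + 1, so s^341 ≡ 782·476·1003·272·969 ≡ 969 (mod 1751)
s^341 mod 1751 = 969 matches h.

yes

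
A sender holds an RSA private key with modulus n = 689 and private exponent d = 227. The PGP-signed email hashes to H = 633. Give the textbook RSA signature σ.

Squares mod 689: H^1≡633, H^2≡380, H^4≡399, H^8≡42, H^16≡386, H^32≡172, H^64≡646, H^128≡471
227 = 128 + 64 + 32 + 2 + 1, so H^227 ≡ 471·646·172·380·633 ≡ 549 (mod 689)

549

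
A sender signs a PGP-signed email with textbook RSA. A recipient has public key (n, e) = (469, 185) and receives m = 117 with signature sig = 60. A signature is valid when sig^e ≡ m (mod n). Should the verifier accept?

sig^2 ≡ 60^2 = 3600 ≡ 317
sig^4 ≡ 317^2 = 100489 ≡ 123
sig^8 ≡ 123^2 = 15129 ≡ 121
sig^16 ≡ 121^2 = 14641 ≡ 102
sig^32 ≡ 102^2 = 10404 ≡ 86
sig^64 ≡ 86^2 = 7396 ≡ 361
sig^128 ≡ 361^2 = 130321 ≡ 408
185 = 128 + 32 + 16 + 8 + 1, so sig^185 ≡ 408·86·102·121·60 ≡ 352 (mod 469)
sig^185 mod 469 = 352, but m = 117.

reject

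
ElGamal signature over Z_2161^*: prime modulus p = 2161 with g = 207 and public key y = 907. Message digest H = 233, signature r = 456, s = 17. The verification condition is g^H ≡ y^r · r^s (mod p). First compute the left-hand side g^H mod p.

910

207^2 = 42849 ≡ 1790
207^4 ≡ 1790^2 = 3204100 ≡ 1498
207^8 ≡ 1498^2 = 2244004 ≡ 886
207^16 ≡ 886^2 = 784996 ≡ 553
207^32 ≡ 553^2 = 305809 ≡ 1108
207^64 ≡ 1108^2 = 1227664 ≡ 216
207^128 ≡ 216^2 = 46656 ≡ 1275
233 = 128 + 64 + 32 + 8 + 1, so 207^233 ≡ 1275·216·1108·886·207 ≡ 910 (mod 2161)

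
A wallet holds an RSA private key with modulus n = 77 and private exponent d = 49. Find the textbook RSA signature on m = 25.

Squares mod 77: m^1≡25, m^2≡9, m^4≡4, m^8≡16, m^16≡25, m^32≡9
49 = 32 + 16 + 1, so m^49 ≡ 9·25·25 ≡ 4 (mod 77)

4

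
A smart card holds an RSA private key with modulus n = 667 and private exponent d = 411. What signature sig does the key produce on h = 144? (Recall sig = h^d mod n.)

h^411 mod 667 = 376

376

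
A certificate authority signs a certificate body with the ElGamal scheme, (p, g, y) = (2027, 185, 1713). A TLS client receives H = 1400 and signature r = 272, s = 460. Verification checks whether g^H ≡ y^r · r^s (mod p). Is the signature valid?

Left side g^H mod p:
Squares mod 2027: 185^1≡185, 185^2≡1793, 185^4≡27, 185^8≡729, 185^16≡367, 185^32≡907, 185^64≡1714, 185^128≡673, 185^256≡908, 185^512≡1502, 185^1024≡1980
1400 = 1024 + 256 + 64 + 32 + 16 + 8, so 185^1400 ≡ 1980·908·1714·907·367·729 ≡ 1323 (mod 2027)
Right side y^r · r^s mod p:
Squares mod 2027: 1713^1≡1713, 1713^2≡1300, 1713^4≡1509, 1713^8≡760, 1713^16≡1932, 1713^32≡917, 1713^64≡1711, 1713^128≡533, 1713^256≡309
272 = 256 + 16, so 1713^272 ≡ 309·1932 ≡ 1050 (mod 2027)
Squares mod 2027: 272^1≡272, 272^2≡1012, 272^4≡509, 272^8≡1652, 272^16≡762, 272^32≡922, 272^64≡771, 272^128≡530, 272^256≡1174
460 = 256 + 128 + 64 + 8 + 4, so 272^460 ≡ 1174·530·771·1652·509 ≡ 1275 (mod 2027)
1050·1275 = 1338750 ≡ 930 (mod 2027)
1323 ≠ 930, so verification fails.

invalid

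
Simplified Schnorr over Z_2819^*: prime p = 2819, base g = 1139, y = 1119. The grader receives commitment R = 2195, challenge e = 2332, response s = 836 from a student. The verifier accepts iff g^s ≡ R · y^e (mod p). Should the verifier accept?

accept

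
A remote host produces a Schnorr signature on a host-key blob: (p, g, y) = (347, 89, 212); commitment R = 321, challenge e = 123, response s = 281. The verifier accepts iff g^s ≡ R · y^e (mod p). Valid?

g^s mod p:
89^2 = 7921 ≡ 287
89^4 ≡ 287^2 = 82369 ≡ 130
89^8 ≡ 130^2 = 16900 ≡ 244
89^16 ≡ 244^2 = 59536 ≡ 199
89^32 ≡ 199^2 = 39601 ≡ 43
89^64 ≡ 43^2 = 1849 ≡ 114
89^128 ≡ 114^2 = 12996 ≡ 157
89^256 ≡ 157^2 = 24649 ≡ 12
281 = 256 + 16 + 8 + 1, so 89^281 ≡ 12·199·244·89 ≡ 46 (mod 347)
R · y^e mod p:
212^2 = 44944 ≡ 181
212^4 ≡ 181^2 = 32761 ≡ 143
212^8 ≡ 143^2 = 20449 ≡ 323
212^16 ≡ 323^2 = 104329 ≡ 229
212^32 ≡ 229^2 = 52441 ≡ 44
212^64 ≡ 44^2 = 1936 ≡ 201
123 = 64 + 32 + 16 + 8 + 2 + 1, so 212^123 ≡ 201·44·229·323·181·212 ≡ 105 (mod 347)
321·105 = 33705 ≡ 46 (mod 347)
46 ≡ 46 (mod 347); signature holds.

yes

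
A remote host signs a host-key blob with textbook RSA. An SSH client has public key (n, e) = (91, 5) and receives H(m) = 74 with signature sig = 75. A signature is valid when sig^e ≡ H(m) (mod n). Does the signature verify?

Squares mod 91: sig^1≡75, sig^2≡74, sig^4≡16
5 = 4 + 1, so sig^5 ≡ 16·75 ≡ 17 (mod 91)
17 ≠ 74, so verification fails.

does not verify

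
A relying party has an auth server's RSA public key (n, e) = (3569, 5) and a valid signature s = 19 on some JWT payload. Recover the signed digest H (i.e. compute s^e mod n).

2782

s^2 ≡ 19^2 = 361
s^4 ≡ 361^2 = 130321 ≡ 1837
5 = 4 + 1, so s^5 ≡ 1837·19 ≡ 2782 (mod 3569)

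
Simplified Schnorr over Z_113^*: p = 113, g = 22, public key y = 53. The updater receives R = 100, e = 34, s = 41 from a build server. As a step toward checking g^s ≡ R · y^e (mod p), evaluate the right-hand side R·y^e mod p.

25

Squares mod 113: 53^1≡53, 53^2≡97, 53^4≡30, 53^8≡109, 53^16≡16, 53^32≡30
34 = 32 + 2, so 53^34 ≡ 30·97 ≡ 85 (mod 113)
R · y^e ≡ 100·85 = 8500 ≡ 25 (mod 113)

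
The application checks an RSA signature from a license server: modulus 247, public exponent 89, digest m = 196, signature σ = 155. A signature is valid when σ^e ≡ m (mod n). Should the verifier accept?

reject

σ^2 ≡ 155^2 = 24025 ≡ 66
σ^4 ≡ 66^2 = 4356 ≡ 157
σ^8 ≡ 157^2 = 24649 ≡ 196
σ^16 ≡ 196^2 = 38416 ≡ 131
σ^32 ≡ 131^2 = 17161 ≡ 118
σ^64 ≡ 118^2 = 13924 ≡ 92
89 = 64 + 16 + 8 + 1, so σ^89 ≡ 92·131·196·155 ≡ 51 (mod 247)
σ^89 mod 247 = 51, but m = 196.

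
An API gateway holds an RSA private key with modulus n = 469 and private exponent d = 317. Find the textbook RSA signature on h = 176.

204

h^2 ≡ 176^2 = 30976 ≡ 22
h^4 ≡ 22^2 = 484 ≡ 15
h^8 ≡ 15^2 = 225
h^16 ≡ 225^2 = 50625 ≡ 442
h^32 ≡ 442^2 = 195364 ≡ 260
h^64 ≡ 260^2 = 67600 ≡ 64
h^128 ≡ 64^2 = 4096 ≡ 344
h^256 ≡ 344^2 = 118336 ≡ 148
317 = 256 + 32 + 16 + 8 + 4 + 1, so h^317 ≡ 148·260·442·225·15·176 ≡ 204 (mod 469)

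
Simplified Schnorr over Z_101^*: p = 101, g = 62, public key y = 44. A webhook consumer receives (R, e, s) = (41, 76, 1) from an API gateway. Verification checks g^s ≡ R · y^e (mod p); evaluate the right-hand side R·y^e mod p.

62

44^2 = 1936 ≡ 17
44^4 ≡ 17^2 = 289 ≡ 87
44^8 ≡ 87^2 = 7569 ≡ 95
44^16 ≡ 95^2 = 9025 ≡ 36
44^32 ≡ 36^2 = 1296 ≡ 84
44^64 ≡ 84^2 = 7056 ≡ 87
76 = 64 + 8 + 4, so 44^76 ≡ 87·95·87 ≡ 36 (mod 101)
R · y^e ≡ 41·36 = 1476 ≡ 62 (mod 101)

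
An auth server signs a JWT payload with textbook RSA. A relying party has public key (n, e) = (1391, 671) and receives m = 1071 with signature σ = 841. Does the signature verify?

σ^2 ≡ 841^2 = 707281 ≡ 653
σ^4 ≡ 653^2 = 426409 ≡ 763
σ^8 ≡ 763^2 = 582169 ≡ 731
σ^16 ≡ 731^2 = 534361 ≡ 217
σ^32 ≡ 217^2 = 47089 ≡ 1186
σ^64 ≡ 1186^2 = 1406596 ≡ 295
σ^128 ≡ 295^2 = 87025 ≡ 783
σ^256 ≡ 783^2 = 613089 ≡ 1049
σ^512 ≡ 1049^2 = 1100401 ≡ 120
671 = 512 + 128 + 16 + 8 + 4 + 2 + 1, so σ^671 ≡ 120·783·217·731·763·653·841 ≡ 120 (mod 1391)
σ^671 mod 1391 = 120, but m = 1071.

does not verify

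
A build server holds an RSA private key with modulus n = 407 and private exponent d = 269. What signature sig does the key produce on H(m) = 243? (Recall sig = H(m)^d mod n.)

67

(H(m))^269 mod 407 = 67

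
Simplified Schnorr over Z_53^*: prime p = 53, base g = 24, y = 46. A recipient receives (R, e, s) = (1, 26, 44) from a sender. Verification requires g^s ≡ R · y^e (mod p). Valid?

no

g^s mod p:
24^2 = 576 ≡ 46
24^4 ≡ 46^2 = 2116 ≡ 49
24^8 ≡ 49^2 = 2401 ≡ 16
24^16 ≡ 16^2 = 256 ≡ 44
24^32 ≡ 44^2 = 1936 ≡ 28
44 = 32 + 8 + 4, so 24^44 ≡ 28·16·49 ≡ 10 (mod 53)
R · y^e mod p:
46^2 = 2116 ≡ 49
46^4 ≡ 49^2 = 2401 ≡ 16
46^8 ≡ 16^2 = 256 ≡ 44
46^16 ≡ 44^2 = 1936 ≡ 28
26 = 16 + 8 + 2, so 46^26 ≡ 28·44·49 ≡ 1 (mod 53)
1·1 = 1 ≡ 1 (mod 53)
10 ≠ 1; the check fails.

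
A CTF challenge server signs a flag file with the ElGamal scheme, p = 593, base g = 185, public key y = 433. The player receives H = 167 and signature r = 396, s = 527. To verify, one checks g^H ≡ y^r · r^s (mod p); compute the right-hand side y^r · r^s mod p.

131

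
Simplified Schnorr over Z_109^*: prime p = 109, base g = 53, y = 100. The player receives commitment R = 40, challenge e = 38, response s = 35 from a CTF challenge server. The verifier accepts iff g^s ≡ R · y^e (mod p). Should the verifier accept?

accept

g^s mod p:
53^2 = 2809 ≡ 84
53^4 ≡ 84^2 = 7056 ≡ 80
53^8 ≡ 80^2 = 6400 ≡ 78
53^16 ≡ 78^2 = 6084 ≡ 89
53^32 ≡ 89^2 = 7921 ≡ 73
35 = 32 + 2 + 1, so 53^35 ≡ 73·84·53 ≡ 67 (mod 109)
R · y^e mod p:
100^2 = 10000 ≡ 81
100^4 ≡ 81^2 = 6561 ≡ 21
100^8 ≡ 21^2 = 441 ≡ 5
100^16 ≡ 5^2 = 25
100^32 ≡ 25^2 = 625 ≡ 80
38 = 32 + 4 + 2, so 100^38 ≡ 80·21·81 ≡ 48 (mod 109)
40·48 = 1920 ≡ 67 (mod 109)
67 ≡ 67 (mod 109); signature holds.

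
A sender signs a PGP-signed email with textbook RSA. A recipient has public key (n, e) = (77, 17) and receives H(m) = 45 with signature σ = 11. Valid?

no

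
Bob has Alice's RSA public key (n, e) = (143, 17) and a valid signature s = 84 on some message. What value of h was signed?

s^2 ≡ 84^2 = 7056 ≡ 49
s^4 ≡ 49^2 = 2401 ≡ 113
s^8 ≡ 113^2 = 12769 ≡ 42
s^16 ≡ 42^2 = 1764 ≡ 48
17 = 16 + 1, so s^17 ≡ 48·84 ≡ 28 (mod 143)

28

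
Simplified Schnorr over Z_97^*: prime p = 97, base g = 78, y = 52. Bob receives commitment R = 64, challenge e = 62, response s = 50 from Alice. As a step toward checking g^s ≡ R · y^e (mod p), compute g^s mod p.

27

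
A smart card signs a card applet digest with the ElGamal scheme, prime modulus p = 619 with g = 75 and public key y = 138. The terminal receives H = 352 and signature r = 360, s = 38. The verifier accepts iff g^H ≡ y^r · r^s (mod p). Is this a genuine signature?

genuine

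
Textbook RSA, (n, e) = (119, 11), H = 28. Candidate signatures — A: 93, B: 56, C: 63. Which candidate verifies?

Candidate A: 93^11 mod 119 = 53
Candidate B: 56^11 mod 119 = 28
  → matches H = 28
Candidate C: 63^11 mod 119 = 91

B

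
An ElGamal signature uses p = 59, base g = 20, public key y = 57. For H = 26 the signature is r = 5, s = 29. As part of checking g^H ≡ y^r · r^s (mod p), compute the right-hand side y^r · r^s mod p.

27

Squares mod 59: 57^1≡57, 57^2≡4, 57^4≡16
5 = 4 + 1, so 57^5 ≡ 16·57 ≡ 27 (mod 59)
Squares mod 59: 5^1≡5, 5^2≡25, 5^4≡35, 5^8≡45, 5^16≡19
29 = 16 + 8 + 4 + 1, so 5^29 ≡ 19·45·35·5 ≡ 1 (mod 59)
y^r · r^s ≡ 27·1 = 27 ≡ 27 (mod 59)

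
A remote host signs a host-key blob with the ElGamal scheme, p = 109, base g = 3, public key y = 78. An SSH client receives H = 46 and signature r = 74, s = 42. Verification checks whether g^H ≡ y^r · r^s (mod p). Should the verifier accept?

reject

Left side g^H mod p:
3^2 = 9
3^4 ≡ 9^2 = 81
3^8 ≡ 81^2 = 6561 ≡ 21
3^16 ≡ 21^2 = 441 ≡ 5
3^32 ≡ 5^2 = 25
46 = 32 + 8 + 4 + 2, so 3^46 ≡ 25·21·81·9 ≡ 26 (mod 109)
Right side y^r · r^s mod p:
78^2 = 6084 ≡ 89
78^4 ≡ 89^2 = 7921 ≡ 73
78^8 ≡ 73^2 = 5329 ≡ 97
78^16 ≡ 97^2 = 9409 ≡ 35
78^32 ≡ 35^2 = 1225 ≡ 26
78^64 ≡ 26^2 = 676 ≡ 22
74 = 64 + 8 + 2, so 78^74 ≡ 22·97·89 ≡ 48 (mod 109)
74^2 = 5476 ≡ 26
74^4 ≡ 26^2 = 676 ≡ 22
74^8 ≡ 22^2 = 484 ≡ 48
74^16 ≡ 48^2 = 2304 ≡ 15
74^32 ≡ 15^2 = 225 ≡ 7
42 = 32 + 8 + 2, so 74^42 ≡ 7·48·26 ≡ 16 (mod 109)
48·16 = 768 ≡ 5 (mod 109)
26 ≠ 5, so verification fails.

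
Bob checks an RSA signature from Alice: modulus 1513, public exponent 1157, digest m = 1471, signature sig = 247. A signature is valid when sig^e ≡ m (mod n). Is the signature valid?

invalid

sig^1157 mod 1513 = 161
sig^1157 mod 1513 = 161, but m = 1471.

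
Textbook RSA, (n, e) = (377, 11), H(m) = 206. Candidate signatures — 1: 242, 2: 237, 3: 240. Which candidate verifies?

3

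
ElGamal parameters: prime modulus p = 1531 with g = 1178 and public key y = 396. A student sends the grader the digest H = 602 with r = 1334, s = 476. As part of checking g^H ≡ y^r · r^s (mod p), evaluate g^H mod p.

1178^2 = 1387684 ≡ 598
1178^4 ≡ 598^2 = 357604 ≡ 881
1178^8 ≡ 881^2 = 776161 ≡ 1475
1178^16 ≡ 1475^2 = 2175625 ≡ 74
1178^32 ≡ 74^2 = 5476 ≡ 883
1178^64 ≡ 883^2 = 779689 ≡ 410
1178^128 ≡ 410^2 = 168100 ≡ 1221
1178^256 ≡ 1221^2 = 1490841 ≡ 1178
1178^512 ≡ 1178^2 = 1387684 ≡ 598
602 = 512 + 64 + 16 + 8 + 2, so 1178^602 ≡ 598·410·74·1475·598 ≡ 1398 (mod 1531)

1398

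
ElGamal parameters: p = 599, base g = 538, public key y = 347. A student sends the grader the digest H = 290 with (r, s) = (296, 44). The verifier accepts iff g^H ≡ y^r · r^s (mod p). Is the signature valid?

invalid

Left side g^H mod p:
Squares mod 599: 538^1≡538, 538^2≡127, 538^4≡555, 538^8≡139, 538^16≡153, 538^32≡48, 538^64≡507, 538^128≡78, 538^256≡94
290 = 256 + 32 + 2, so 538^290 ≡ 94·48·127 ≡ 380 (mod 599)
Right side y^r · r^s mod p:
Squares mod 599: 347^1≡347, 347^2≡10, 347^4≡100, 347^8≡416, 347^16≡544, 347^32≡30, 347^64≡301, 347^128≡152, 347^256≡342
296 = 256 + 32 + 8, so 347^296 ≡ 342·30·416 ≡ 285 (mod 599)
Squares mod 599: 296^1≡296, 296^2≡162, 296^4≡487, 296^8≡564, 296^16≡27, 296^32≡130
44 = 32 + 8 + 4, so 296^44 ≡ 130·564·487 ≡ 450 (mod 599)
285·450 = 128250 ≡ 64 (mod 599)
380 ≠ 64, so verification fails.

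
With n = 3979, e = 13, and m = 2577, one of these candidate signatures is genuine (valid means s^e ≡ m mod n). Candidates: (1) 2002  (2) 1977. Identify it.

Candidate 1: 2002^2 = 4008004 ≡ 1151; 2002^4 ≡ 1151^2 = 1324801 ≡ 3773; 2002^8 ≡ 3773^2 = 14235529 ≡ 2646; 13 = 8 + 4 + 1, so 2002^13 ≡ 2646·3773·2002 ≡ 2577 (mod 3979)
  → matches m = 2577
Candidate 2: 1977^2 = 3908529 ≡ 1151; 1977^4 ≡ 1151^2 = 1324801 ≡ 3773; 1977^8 ≡ 3773^2 = 14235529 ≡ 2646; 13 = 8 + 4 + 1, so 1977^13 ≡ 2646·3773·1977 ≡ 1402 (mod 3979)

1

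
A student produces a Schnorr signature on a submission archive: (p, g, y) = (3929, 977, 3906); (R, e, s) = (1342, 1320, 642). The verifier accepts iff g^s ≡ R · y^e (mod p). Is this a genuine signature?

g^s mod p:
Squares mod 3929: 977^1≡977, 977^2≡3711, 977^4≡376, 977^8≡3861, 977^16≡695, 977^32≡3687, 977^64≡3558, 977^128≡126, 977^256≡160, 977^512≡2026
642 = 512 + 128 + 2, so 977^642 ≡ 2026·126·3711 ≡ 188 (mod 3929)
R · y^e mod p:
Squares mod 3929: 3906^1≡3906, 3906^2≡529, 3906^4≡882, 3906^8≡3911, 3906^16≡324, 3906^32≡2822, 3906^64≡3530, 3906^128≡2041, 3906^256≡941, 3906^512≡1456, 3906^1024≡2205
1320 = 1024 + 256 + 32 + 8, so 3906^1320 ≡ 2205·941·2822·3911 ≡ 421 (mod 3929)
1342·421 = 564982 ≡ 3135 (mod 3929)
188 ≠ 3135; the check fails.

forged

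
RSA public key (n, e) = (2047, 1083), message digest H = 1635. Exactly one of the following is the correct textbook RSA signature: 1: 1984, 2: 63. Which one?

Candidate 1: Squares mod 2047: 1984^1≡1984, 1984^2≡1922, 1984^4≡1296, 1984^8≡1076, 1984^16≡1221, 1984^32≡625, 1984^64≡1695, 1984^128≡1084, 1984^256≡78, 1984^512≡1990, 1984^1024≡1202; 1083 = 1024 + 32 + 16 + 8 + 2 + 1, so 1984^1083 ≡ 1202·625·1221·1076·1922·1984 ≡ 1635 (mod 2047)
  → matches H = 1635
Candidate 2: Squares mod 2047: 63^1≡63, 63^2≡1922, 63^4≡1296, 63^8≡1076, 63^16≡1221, 63^32≡625, 63^64≡1695, 63^128≡1084, 63^256≡78, 63^512≡1990, 63^1024≡1202; 1083 = 1024 + 32 + 16 + 8 + 2 + 1, so 63^1083 ≡ 1202·625·1221·1076·1922·63 ≡ 412 (mod 2047)

1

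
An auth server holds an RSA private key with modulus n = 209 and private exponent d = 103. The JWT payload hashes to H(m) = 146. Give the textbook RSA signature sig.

(H(m))^2 ≡ 146^2 = 21316 ≡ 207
(H(m))^4 ≡ 207^2 = 42849 ≡ 4
(H(m))^8 ≡ 4^2 = 16
(H(m))^16 ≡ 16^2 = 256 ≡ 47
(H(m))^32 ≡ 47^2 = 2209 ≡ 119
(H(m))^64 ≡ 119^2 = 14161 ≡ 158
103 = 64 + 32 + 4 + 2 + 1, so (H(m))^103 ≡ 158·119·4·207·146 ≡ 148 (mod 209)

148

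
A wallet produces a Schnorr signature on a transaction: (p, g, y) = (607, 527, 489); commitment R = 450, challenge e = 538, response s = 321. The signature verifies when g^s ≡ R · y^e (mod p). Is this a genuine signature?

genuine

g^s mod p:
Squares mod 607: 527^1≡527, 527^2≡330, 527^4≡247, 527^8≡309, 527^16≡182, 527^32≡346, 527^64≡137, 527^128≡559, 527^256≡483
321 = 256 + 64 + 1, so 527^321 ≡ 483·137·527 ≡ 574 (mod 607)
R · y^e mod p:
Squares mod 607: 489^1≡489, 489^2≡570, 489^4≡155, 489^8≡352, 489^16≡76, 489^32≡313, 489^64≡242, 489^128≡292, 489^256≡284, 489^512≡532
538 = 512 + 16 + 8 + 2, so 489^538 ≡ 532·76·352·570 ≡ 93 (mod 607)
450·93 = 41850 ≡ 574 (mod 607)
574 ≡ 574 (mod 607); signature holds.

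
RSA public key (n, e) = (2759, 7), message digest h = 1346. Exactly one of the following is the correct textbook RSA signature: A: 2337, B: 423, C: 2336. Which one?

Candidate A: Squares mod 2759: 2337^1≡2337, 2337^2≡1508, 2337^4≡648; 7 = 4 + 2 + 1, so 2337^7 ≡ 648·1508·2337 ≡ 2287 (mod 2759)
Candidate B: Squares mod 2759: 423^1≡423, 423^2≡2353, 423^4≡2055; 7 = 4 + 2 + 1, so 423^7 ≡ 2055·2353·423 ≡ 1413 (mod 2759)
Candidate C: Squares mod 2759: 2336^1≡2336, 2336^2≡2353, 2336^4≡2055; 7 = 4 + 2 + 1, so 2336^7 ≡ 2055·2353·2336 ≡ 1346 (mod 2759)
  → matches h = 1346

C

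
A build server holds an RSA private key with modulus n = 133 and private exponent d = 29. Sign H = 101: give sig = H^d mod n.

131

Squares mod 133: H^1≡101, H^2≡93, H^4≡4, H^8≡16, H^16≡123
29 = 16 + 8 + 4 + 1, so H^29 ≡ 123·16·4·101 ≡ 131 (mod 133)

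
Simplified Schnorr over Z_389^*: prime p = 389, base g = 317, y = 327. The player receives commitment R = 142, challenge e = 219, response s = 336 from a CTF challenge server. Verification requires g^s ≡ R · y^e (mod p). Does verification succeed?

passes

g^s mod p:
317^2 = 100489 ≡ 127
317^4 ≡ 127^2 = 16129 ≡ 180
317^8 ≡ 180^2 = 32400 ≡ 113
317^16 ≡ 113^2 = 12769 ≡ 321
317^32 ≡ 321^2 = 103041 ≡ 345
317^64 ≡ 345^2 = 119025 ≡ 380
317^128 ≡ 380^2 = 144400 ≡ 81
317^256 ≡ 81^2 = 6561 ≡ 337
336 = 256 + 64 + 16, so 317^336 ≡ 337·380·321 ≡ 74 (mod 389)
R · y^e mod p:
327^2 = 106929 ≡ 343
327^4 ≡ 343^2 = 117649 ≡ 171
327^8 ≡ 171^2 = 29241 ≡ 66
327^16 ≡ 66^2 = 4356 ≡ 77
327^32 ≡ 77^2 = 5929 ≡ 94
327^64 ≡ 94^2 = 8836 ≡ 278
327^128 ≡ 278^2 = 77284 ≡ 262
219 = 128 + 64 + 16 + 8 + 2 + 1, so 327^219 ≡ 262·278·77·66·343·327 ≡ 6 (mod 389)
142·6 = 852 ≡ 74 (mod 389)
74 ≡ 74 (mod 389); signature holds.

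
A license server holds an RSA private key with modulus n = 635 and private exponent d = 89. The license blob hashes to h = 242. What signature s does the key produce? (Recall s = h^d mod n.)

h^89 mod 635 = 402

402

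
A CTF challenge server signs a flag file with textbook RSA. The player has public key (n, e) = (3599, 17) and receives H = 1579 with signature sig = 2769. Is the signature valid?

sig^17 mod 3599 = 1212
sig^17 mod 3599 = 1212, but H = 1579.

invalid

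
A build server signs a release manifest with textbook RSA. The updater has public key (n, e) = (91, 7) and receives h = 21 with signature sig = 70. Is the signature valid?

sig^2 ≡ 70^2 = 4900 ≡ 77
sig^4 ≡ 77^2 = 5929 ≡ 14
7 = 4 + 2 + 1, so sig^7 ≡ 14·77·70 ≡ 21 (mod 91)
Since 21 equals the digest 21, verification succeeds.

valid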